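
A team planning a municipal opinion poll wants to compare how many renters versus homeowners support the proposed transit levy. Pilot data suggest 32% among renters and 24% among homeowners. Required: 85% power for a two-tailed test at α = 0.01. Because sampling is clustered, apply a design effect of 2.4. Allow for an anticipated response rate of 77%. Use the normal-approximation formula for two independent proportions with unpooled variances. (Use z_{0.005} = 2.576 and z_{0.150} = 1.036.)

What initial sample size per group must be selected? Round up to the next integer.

n = 2542 per group

n = (z_{α/2} + z_β)² · [p₁(1−p₁) + p₂(1−p₂)] / (p₁ − p₂)²
  = (2.576 + 1.036)² · (0.32·0.68 + 0.24·0.76) / (0.08)²
  = (3.612)² · (0.2176 + 0.1824) / 0.0064
  = 13.0465 · 0.4000 / 0.0064
  = 815.41
Design effect: 2.4 × 815.41 = 1956.98.
Adjust for 77% response: 1956.98 / 0.77 = 2541.53.
Round up → n = 2542 per group.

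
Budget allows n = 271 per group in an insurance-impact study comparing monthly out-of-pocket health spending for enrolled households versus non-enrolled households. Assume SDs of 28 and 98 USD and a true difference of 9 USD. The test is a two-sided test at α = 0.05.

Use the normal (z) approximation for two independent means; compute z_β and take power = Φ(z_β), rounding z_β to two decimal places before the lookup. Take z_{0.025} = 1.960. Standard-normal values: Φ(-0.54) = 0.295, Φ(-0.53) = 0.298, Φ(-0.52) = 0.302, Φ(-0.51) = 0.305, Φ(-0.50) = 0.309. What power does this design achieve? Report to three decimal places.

Power ≈ 0.305

z_β = δ·√(n/(σ₁²+σ₂²)) − z_{α/2}
    = 9 · √(271/10388) − 1.960
    = 9 · 0.16152 − 1.960
    = 1.4537 − 1.960 = -0.5063 → -0.51
Power = Φ(-0.51) = 0.305.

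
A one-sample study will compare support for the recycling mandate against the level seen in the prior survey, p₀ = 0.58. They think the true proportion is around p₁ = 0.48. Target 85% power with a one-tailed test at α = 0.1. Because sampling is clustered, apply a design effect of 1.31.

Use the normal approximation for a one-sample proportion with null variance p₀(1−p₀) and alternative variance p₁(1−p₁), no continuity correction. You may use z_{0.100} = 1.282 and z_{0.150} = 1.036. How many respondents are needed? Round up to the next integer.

n = 174

n = [z_α·√(p₀q₀) + z_β·√(p₁q₁)]² / (p₁ − p₀)²
  = [1.282·√(0.58·0.42) + 1.036·√(0.48·0.52)]² / (-0.10)²
  = [1.282·0.4936 + 1.036·0.4996]² / 0.0100
  = [1.1503]² / 0.0100
  = 132.33
Design effect: 1.31 × 132.33 = 173.35.
Round up → n = 174.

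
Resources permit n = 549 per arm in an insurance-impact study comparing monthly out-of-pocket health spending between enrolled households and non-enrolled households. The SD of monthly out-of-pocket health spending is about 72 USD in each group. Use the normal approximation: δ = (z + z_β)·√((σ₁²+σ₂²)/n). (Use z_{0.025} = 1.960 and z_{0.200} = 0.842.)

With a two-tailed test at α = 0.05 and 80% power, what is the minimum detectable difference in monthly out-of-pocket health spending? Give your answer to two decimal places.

Minimum detectable difference ≈ 12.18 USD

δ = (z_{α/2} + z_β) · √((σ₁²+σ₂²)/n)
  = (1.960 + 0.842) · √(10368/549)
  = 2.802 · √18.8852
  = 2.802 · 4.3457
  = 12.1767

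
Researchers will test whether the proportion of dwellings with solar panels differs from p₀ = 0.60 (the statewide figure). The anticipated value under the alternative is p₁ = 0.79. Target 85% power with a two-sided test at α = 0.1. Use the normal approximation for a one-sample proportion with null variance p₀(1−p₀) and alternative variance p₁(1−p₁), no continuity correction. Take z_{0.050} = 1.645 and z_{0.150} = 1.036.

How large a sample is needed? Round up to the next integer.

n = 42

n = [z_{α/2}·√(p₀q₀) + z_β·√(p₁q₁)]² / (p₁ − p₀)²
  = [1.645·√(0.60·0.40) + 1.036·√(0.79·0.21)]² / (0.19)²
  = [1.645·0.4899 + 1.036·0.4073]² / 0.0361
  = [1.2279]² / 0.0361
  = 41.76
Round up → n = 42.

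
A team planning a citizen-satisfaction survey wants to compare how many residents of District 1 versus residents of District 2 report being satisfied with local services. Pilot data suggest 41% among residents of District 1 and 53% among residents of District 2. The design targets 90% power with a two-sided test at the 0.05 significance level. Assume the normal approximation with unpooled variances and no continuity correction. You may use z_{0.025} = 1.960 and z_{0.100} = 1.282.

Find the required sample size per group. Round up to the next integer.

n = 359 per group

n = (z_{α/2} + z_β)² · [p₁(1−p₁) + p₂(1−p₂)] / (p₁ − p₂)²
  = (1.960 + 1.282)² · (0.41·0.59 + 0.53·0.47) / (-0.12)²
  = (3.242)² · (0.2419 + 0.2491) / 0.0144
  = 10.5106 · 0.4910 / 0.0144
  = 358.38
Round up → n = 359 per group.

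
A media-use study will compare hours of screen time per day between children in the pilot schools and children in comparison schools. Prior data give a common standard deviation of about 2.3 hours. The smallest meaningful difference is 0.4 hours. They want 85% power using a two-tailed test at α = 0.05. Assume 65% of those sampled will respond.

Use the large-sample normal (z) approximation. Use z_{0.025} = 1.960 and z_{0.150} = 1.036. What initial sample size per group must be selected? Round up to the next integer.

n = 914 per group

n = (z_{α/2} + z_β)² · (σ₁² + σ₂²) / δ²
  = (1.960 + 1.036)² · (2·2.3² = 10.58) / 0.4²
  = 8.9760 · 10.58 / 0.16
  = 593.54
Adjust for 65% response: 593.54 / 0.65 = 913.14.
Round up → n = 914 per group.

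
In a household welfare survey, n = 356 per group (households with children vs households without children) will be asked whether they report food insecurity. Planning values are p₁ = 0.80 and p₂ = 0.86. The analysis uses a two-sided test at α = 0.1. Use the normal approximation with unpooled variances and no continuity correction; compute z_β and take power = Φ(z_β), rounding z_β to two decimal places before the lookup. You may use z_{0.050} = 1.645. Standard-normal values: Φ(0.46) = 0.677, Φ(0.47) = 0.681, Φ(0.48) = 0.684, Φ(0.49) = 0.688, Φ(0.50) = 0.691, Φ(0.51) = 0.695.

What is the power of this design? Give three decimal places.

z_β = |p₁−p₂|·√(n/[p₁q₁+p₂q₂]) − z_{α/2}
    = 0.06 · √(356/0.2804) − 1.645
    = 0.06 · 35.6317 − 1.645
    = 2.1379 − 1.645 = 0.4929 → 0.49
Power = Φ(0.49) = 0.688.

Power ≈ 0.688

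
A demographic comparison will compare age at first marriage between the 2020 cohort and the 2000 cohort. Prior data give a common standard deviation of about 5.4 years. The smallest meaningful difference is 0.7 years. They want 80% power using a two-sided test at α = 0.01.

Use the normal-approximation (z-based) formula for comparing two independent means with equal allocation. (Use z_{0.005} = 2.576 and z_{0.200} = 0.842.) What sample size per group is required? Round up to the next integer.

n = (z_{α/2} + z_β)² · (σ₁² + σ₂²) / δ²
  = (2.576 + 0.842)² · (2·5.4² = 58.32) / 0.7²
  = 11.6827 · 58.32 / 0.49
  = 1390.48
Round up → n = 1391 per group.

n = 1391 per group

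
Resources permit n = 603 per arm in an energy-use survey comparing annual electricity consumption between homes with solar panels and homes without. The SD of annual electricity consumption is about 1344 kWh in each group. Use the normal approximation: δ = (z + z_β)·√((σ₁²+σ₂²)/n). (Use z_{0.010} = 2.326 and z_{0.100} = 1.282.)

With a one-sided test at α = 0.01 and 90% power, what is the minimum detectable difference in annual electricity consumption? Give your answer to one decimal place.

Minimum detectable difference ≈ 279.3 kWh

δ = (z_α + z_β) · √((σ₁²+σ₂²)/n)
  = (2.326 + 1.282) · √(3612672/603)
  = 3.608 · √5991.2
  = 3.608 · 77.4026
  = 279.2686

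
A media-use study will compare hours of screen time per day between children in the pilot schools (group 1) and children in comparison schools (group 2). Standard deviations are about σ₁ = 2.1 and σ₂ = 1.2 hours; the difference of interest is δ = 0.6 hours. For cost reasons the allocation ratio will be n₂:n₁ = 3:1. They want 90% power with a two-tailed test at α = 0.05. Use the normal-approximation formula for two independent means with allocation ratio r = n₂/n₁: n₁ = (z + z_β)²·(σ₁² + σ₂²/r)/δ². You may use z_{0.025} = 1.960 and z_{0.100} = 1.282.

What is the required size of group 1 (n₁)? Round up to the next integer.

n₁ = 143

n₁ = (z_{α/2} + z_β)² · (σ₁² + σ₂²/r) / δ²
   = (1.960 + 1.282)² · (2.1² + 1.2²/3) / 0.6²
   = 10.5106 · (4.41 + 0.48) / 0.36
   = 10.5106 · 4.89 / 0.36
   = 142.77
Round up → n₁ = 143; n₂ = r·n₁ = 3 × 143 = 429.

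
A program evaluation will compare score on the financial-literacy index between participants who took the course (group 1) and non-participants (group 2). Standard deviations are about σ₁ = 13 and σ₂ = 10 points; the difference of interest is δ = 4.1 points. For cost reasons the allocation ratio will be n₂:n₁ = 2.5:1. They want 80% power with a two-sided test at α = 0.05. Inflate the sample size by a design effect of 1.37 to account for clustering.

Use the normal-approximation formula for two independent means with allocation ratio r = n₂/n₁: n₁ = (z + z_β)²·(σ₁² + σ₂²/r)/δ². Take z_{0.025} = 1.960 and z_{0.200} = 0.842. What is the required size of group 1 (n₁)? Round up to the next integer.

n₁ = 134

n₁ = (z_{α/2} + z_β)² · (σ₁² + σ₂²/r) / δ²
   = (1.960 + 0.842)² · (13² + 10²/2.5) / 4.1²
   = 7.8512 · (169 + 40) / 16.81
   = 7.8512 · 209 / 16.81
   = 97.61
Design effect: 1.37 × 97.61 = 133.73.
Round up → n₁ = 134; n₂ = r·n₁ = 2.5 × 134 = 335.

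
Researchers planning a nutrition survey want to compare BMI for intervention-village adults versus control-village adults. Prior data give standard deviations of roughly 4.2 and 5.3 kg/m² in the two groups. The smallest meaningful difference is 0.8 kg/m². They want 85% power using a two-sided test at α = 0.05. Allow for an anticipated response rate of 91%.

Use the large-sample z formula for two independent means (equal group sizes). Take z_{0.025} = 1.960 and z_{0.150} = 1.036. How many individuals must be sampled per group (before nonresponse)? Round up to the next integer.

n = 705 per group

n = (z_{α/2} + z_β)² · (σ₁² + σ₂²) / δ²
  = (1.960 + 1.036)² · (4.2² + 5.3² = 45.73) / 0.8²
  = 8.9760 · 45.73 / 0.64
  = 641.36
Adjust for 91% response: 641.36 / 0.91 = 704.80.
Round up → n = 705 per group.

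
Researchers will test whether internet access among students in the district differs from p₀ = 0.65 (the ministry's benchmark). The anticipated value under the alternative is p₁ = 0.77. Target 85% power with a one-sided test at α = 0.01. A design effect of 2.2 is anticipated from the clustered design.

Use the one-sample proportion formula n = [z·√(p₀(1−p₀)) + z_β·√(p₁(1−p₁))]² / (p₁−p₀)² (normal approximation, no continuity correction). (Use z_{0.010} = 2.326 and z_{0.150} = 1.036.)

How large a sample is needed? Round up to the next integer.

n = 365

n = [z_α·√(p₀q₀) + z_β·√(p₁q₁)]² / (p₁ − p₀)²
  = [2.326·√(0.65·0.35) + 1.036·√(0.77·0.23)]² / (0.12)²
  = [2.326·0.4770 + 1.036·0.4208]² / 0.0144
  = [1.5454]² / 0.0144
  = 165.85
Design effect: 2.2 × 165.85 = 364.88.
Round up → n = 365.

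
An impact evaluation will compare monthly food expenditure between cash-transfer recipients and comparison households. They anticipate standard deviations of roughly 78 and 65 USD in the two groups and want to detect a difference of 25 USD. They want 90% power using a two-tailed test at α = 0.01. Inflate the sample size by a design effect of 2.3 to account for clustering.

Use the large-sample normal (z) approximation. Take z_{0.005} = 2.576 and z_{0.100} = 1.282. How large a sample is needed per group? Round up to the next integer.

n = 565 per group

n = (z_{α/2} + z_β)² · (σ₁² + σ₂²) / δ²
  = (2.576 + 1.282)² · (78² + 65² = 10309) / 25²
  = 14.8842 · 10309 / 625
  = 245.51
Design effect: 2.3 × 245.51 = 564.66.
Round up → n = 565 per group.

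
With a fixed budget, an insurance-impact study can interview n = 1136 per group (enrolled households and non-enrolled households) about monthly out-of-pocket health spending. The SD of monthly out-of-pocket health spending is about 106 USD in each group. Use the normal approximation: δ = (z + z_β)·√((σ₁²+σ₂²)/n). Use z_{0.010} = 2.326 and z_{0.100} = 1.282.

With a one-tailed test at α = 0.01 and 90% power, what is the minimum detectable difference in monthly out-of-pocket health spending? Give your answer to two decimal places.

Minimum detectable difference ≈ 16.05 USD

δ = (z_α + z_β) · √((σ₁²+σ₂²)/n)
  = (2.326 + 1.282) · √(22472/1136)
  = 3.608 · √19.7817
  = 3.608 · 4.4477
  = 16.0472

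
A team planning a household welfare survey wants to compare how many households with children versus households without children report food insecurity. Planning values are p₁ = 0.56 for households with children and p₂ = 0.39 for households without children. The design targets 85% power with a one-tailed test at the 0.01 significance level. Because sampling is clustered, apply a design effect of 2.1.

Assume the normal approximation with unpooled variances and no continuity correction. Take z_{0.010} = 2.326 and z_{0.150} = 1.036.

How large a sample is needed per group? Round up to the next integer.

n = (z_α + z_β)² · [p₁(1−p₁) + p₂(1−p₂)] / (p₁ − p₂)²
  = (2.326 + 1.036)² · (0.56·0.44 + 0.39·0.61) / (0.17)²
  = (3.362)² · (0.2464 + 0.2379) / 0.0289
  = 11.3030 · 0.4843 / 0.0289
  = 189.41
Design effect: 2.1 × 189.41 = 397.77.
Round up → n = 398 per group.

n = 398 per group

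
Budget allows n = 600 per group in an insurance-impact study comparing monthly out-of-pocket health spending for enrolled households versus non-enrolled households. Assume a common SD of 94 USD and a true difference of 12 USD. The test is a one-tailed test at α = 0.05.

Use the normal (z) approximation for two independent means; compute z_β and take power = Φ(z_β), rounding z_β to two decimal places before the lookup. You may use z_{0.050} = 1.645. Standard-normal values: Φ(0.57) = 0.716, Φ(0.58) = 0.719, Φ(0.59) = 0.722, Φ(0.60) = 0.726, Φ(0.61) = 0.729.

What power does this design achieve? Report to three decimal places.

z_β = δ·√(n/(σ₁²+σ₂²)) − z_α
    = 12 · √(600/17672) − 1.645
    = 12 · 0.18426 − 1.645
    = 2.2111 − 1.645 = 0.5661 → 0.57
Power = Φ(0.57) = 0.716.

Power ≈ 0.716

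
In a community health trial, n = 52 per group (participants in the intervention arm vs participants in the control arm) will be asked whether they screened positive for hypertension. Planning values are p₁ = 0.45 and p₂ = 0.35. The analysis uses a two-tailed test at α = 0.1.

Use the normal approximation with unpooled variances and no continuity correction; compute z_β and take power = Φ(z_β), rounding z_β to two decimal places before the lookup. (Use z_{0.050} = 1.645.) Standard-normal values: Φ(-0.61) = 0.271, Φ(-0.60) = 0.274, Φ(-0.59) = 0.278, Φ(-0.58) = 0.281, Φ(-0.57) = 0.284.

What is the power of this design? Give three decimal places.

Power ≈ 0.274

z_β = |p₁−p₂|·√(n/[p₁q₁+p₂q₂]) − z_{α/2}
    = 0.10 · √(52/0.4750) − 1.645
    = 0.10 · 10.4630 − 1.645
    = 1.0463 − 1.645 = -0.5987 → -0.60
Power = Φ(-0.60) = 0.274.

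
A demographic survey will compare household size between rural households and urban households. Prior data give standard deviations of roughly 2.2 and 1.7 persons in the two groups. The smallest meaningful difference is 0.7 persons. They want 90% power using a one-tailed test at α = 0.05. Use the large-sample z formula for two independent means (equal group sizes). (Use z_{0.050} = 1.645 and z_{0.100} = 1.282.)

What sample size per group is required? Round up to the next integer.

n = (z_α + z_β)² · (σ₁² + σ₂²) / δ²
  = (1.645 + 1.282)² · (2.2² + 1.7² = 7.73) / 0.7²
  = 8.5673 · 7.73 / 0.49
  = 135.15
Round up → n = 136 per group.

n = 136 per group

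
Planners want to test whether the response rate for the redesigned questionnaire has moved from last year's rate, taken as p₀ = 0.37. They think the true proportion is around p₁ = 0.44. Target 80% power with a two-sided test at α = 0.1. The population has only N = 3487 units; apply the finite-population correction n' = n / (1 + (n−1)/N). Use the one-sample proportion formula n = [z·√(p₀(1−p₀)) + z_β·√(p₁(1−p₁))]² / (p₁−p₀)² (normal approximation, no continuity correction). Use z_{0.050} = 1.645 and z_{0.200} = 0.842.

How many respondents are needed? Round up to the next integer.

n = 277

n = [z_{α/2}·√(p₀q₀) + z_β·√(p₁q₁)]² / (p₁ − p₀)²
  = [1.645·√(0.37·0.63) + 0.842·√(0.44·0.56)]² / (0.07)²
  = [1.645·0.4828 + 0.842·0.4964]² / 0.0049
  = [1.2122]² / 0.0049
  = 299.87
Finite-population correction (N = 3487): 299.87 / (1 + (299.87 − 1)/3487) = 276.20.
Round up → n = 277.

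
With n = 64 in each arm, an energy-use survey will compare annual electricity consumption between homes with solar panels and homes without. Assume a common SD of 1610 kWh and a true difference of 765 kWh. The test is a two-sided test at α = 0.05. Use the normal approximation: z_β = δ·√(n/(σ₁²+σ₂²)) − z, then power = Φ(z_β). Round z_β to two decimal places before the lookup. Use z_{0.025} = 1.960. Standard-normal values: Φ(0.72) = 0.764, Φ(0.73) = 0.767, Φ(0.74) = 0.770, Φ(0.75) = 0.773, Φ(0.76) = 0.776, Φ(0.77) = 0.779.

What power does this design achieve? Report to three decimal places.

z_β = δ·√(n/(σ₁²+σ₂²)) − z_{α/2}
    = 765 · √(64/5184200) − 1.960
    = 765 · 0.00351 − 1.960
    = 2.6879 − 1.960 = 0.7279 → 0.73
Power = Φ(0.73) = 0.767.

Power ≈ 0.767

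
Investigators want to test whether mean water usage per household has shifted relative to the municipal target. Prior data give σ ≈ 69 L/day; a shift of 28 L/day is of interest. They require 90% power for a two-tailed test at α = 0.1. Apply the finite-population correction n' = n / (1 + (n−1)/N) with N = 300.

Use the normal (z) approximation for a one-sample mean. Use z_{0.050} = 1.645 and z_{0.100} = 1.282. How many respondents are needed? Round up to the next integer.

n = (z_{α/2} + z_β)² · σ² / δ²
  = (1.645 + 1.282)² · 69² / 28²
  = 8.5673 · 4761 / 784
  = 52.03
Finite-population correction (N = 300): 52.03 / (1 + (52.03 − 1)/300) = 44.46.
Round up → n = 45.

n = 45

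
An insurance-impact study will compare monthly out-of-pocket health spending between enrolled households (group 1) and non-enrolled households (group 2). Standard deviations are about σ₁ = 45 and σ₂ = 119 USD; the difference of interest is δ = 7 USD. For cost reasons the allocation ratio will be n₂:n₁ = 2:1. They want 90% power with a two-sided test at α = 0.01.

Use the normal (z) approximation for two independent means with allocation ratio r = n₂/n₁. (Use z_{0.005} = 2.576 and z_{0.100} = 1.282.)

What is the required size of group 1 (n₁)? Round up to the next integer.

n₁ = (z_{α/2} + z_β)² · (σ₁² + σ₂²/r) / δ²
   = (2.576 + 1.282)² · (45² + 119²/2) / 7²
   = 14.8842 · (2025 + 7080.5) / 49
   = 14.8842 · 9105.5 / 49
   = 2765.87
Round up → n₁ = 2766; n₂ = r·n₁ = 2 × 2766 = 5532.

n₁ = 2766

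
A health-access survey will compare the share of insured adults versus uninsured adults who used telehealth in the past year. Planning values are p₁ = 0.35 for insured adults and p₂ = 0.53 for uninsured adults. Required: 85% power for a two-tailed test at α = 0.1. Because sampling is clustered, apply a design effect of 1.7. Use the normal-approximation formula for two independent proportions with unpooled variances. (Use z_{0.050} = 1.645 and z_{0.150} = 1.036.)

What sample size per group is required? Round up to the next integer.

n = 180 per group

n = (z_{α/2} + z_β)² · [p₁(1−p₁) + p₂(1−p₂)] / (p₁ − p₂)²
  = (1.645 + 1.036)² · (0.35·0.65 + 0.53·0.47) / (-0.18)²
  = (2.681)² · (0.2275 + 0.2491) / 0.0324
  = 7.1878 · 0.4766 / 0.0324
  = 105.73
Design effect: 1.7 × 105.73 = 179.74.
Round up → n = 180 per group.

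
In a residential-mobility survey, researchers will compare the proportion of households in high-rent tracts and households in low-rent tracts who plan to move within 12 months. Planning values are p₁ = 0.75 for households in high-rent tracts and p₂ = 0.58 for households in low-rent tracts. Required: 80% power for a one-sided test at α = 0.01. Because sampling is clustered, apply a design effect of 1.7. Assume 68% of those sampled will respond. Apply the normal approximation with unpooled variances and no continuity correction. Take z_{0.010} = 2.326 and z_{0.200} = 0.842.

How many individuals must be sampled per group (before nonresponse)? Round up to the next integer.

n = 375 per group

n = (z_α + z_β)² · [p₁(1−p₁) + p₂(1−p₂)] / (p₁ − p₂)²
  = (2.326 + 0.842)² · (0.75·0.25 + 0.58·0.42) / (0.17)²
  = (3.168)² · (0.1875 + 0.2436) / 0.0289
  = 10.0362 · 0.4311 / 0.0289
  = 149.71
Design effect: 1.7 × 149.71 = 254.51.
Adjust for 68% response: 254.51 / 0.68 = 374.27.
Round up → n = 375 per group.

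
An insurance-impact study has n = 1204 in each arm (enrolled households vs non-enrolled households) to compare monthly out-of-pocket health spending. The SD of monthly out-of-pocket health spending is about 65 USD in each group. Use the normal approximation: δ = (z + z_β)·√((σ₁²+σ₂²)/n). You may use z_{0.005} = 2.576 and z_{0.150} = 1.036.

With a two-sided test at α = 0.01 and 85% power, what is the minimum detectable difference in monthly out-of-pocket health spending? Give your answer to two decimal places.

δ = (z_{α/2} + z_β) · √((σ₁²+σ₂²)/n)
  = (2.576 + 1.036) · √(8450/1204)
  = 3.612 · √7.0183
  = 3.612 · 2.6492
  = 9.5689

Minimum detectable difference ≈ 9.57 USD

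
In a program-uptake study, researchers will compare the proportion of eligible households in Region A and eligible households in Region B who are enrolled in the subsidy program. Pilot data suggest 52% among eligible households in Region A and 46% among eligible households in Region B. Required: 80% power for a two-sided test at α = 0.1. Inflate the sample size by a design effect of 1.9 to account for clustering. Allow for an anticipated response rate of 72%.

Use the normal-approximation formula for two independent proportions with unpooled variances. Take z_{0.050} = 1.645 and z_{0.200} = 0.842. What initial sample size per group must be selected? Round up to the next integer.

n = 2258 per group

n = (z_{α/2} + z_β)² · [p₁(1−p₁) + p₂(1−p₂)] / (p₁ − p₂)²
  = (1.645 + 0.842)² · (0.52·0.48 + 0.46·0.54) / (0.06)²
  = (2.487)² · (0.2496 + 0.2484) / 0.0036
  = 6.1852 · 0.4980 / 0.0036
  = 855.62
Design effect: 1.9 × 855.62 = 1625.67.
Adjust for 72% response: 1625.67 / 0.72 = 2257.87.
Round up → n = 2258 per group.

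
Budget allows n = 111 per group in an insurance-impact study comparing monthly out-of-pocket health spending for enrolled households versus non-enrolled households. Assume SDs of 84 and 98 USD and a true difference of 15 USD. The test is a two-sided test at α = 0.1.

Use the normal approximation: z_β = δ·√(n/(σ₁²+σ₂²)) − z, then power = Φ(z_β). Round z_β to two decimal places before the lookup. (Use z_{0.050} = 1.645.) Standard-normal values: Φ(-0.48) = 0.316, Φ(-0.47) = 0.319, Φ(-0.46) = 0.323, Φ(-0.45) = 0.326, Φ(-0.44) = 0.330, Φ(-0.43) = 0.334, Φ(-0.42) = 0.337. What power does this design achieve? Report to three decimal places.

Power ≈ 0.337

z_β = δ·√(n/(σ₁²+σ₂²)) − z_{α/2}
    = 15 · √(111/16660) − 1.645
    = 15 · 0.08163 − 1.645
    = 1.2244 − 1.645 = -0.4206 → -0.42
Power = Φ(-0.42) = 0.337.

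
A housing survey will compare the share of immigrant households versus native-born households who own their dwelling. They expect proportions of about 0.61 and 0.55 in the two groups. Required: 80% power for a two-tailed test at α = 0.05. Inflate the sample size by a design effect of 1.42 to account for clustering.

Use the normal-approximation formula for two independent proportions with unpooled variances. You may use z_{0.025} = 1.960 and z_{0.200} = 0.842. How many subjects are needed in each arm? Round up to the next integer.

n = 1504 per group

n = (z_{α/2} + z_β)² · [p₁(1−p₁) + p₂(1−p₂)] / (p₁ − p₂)²
  = (1.960 + 0.842)² · (0.61·0.39 + 0.55·0.45) / (0.06)²
  = (2.802)² · (0.2379 + 0.2475) / 0.0036
  = 7.8512 · 0.4854 / 0.0036
  = 1058.60
Design effect: 1.42 × 1058.60 = 1503.22.
Round up → n = 1504 per group.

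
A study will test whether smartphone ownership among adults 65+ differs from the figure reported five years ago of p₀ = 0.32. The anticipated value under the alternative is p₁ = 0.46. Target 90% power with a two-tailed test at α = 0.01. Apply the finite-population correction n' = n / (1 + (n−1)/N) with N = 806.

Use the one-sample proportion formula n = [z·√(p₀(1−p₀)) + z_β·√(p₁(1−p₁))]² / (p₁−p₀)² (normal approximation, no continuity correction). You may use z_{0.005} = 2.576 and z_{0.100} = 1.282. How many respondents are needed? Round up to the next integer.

n = 143

n = [z_{α/2}·√(p₀q₀) + z_β·√(p₁q₁)]² / (p₁ − p₀)²
  = [2.576·√(0.32·0.68) + 1.282·√(0.46·0.54)]² / (0.14)²
  = [2.576·0.4665 + 1.282·0.4984]² / 0.0196
  = [1.8406]² / 0.0196
  = 172.85
Finite-population correction (N = 806): 172.85 / (1 + (172.85 − 1)/806) = 142.47.
Round up → n = 143.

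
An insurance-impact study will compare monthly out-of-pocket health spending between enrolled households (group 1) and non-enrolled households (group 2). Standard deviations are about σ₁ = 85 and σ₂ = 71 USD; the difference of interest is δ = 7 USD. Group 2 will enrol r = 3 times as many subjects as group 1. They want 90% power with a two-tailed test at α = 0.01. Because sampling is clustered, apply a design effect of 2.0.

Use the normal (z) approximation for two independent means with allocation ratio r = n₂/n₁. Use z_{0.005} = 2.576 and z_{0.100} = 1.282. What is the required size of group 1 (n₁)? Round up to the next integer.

n₁ = 5411

n₁ = (z_{α/2} + z_β)² · (σ₁² + σ₂²/r) / δ²
   = (2.576 + 1.282)² · (85² + 71²/3) / 7²
   = 14.8842 · (7225 + 1680.3) / 49
   = 14.8842 · 8905.3 / 49
   = 2705.07
Design effect: 2.0 × 2705.07 = 5410.14.
Round up → n₁ = 5411; n₂ = r·n₁ = 3 × 5411 = 16233.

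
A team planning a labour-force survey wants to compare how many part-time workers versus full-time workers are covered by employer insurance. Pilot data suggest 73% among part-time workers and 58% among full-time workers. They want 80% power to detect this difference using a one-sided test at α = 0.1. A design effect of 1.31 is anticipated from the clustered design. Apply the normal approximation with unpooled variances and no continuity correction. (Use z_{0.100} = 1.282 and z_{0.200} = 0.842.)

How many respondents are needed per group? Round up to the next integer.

n = (z_α + z_β)² · [p₁(1−p₁) + p₂(1−p₂)] / (p₁ − p₂)²
  = (1.282 + 0.842)² · (0.73·0.27 + 0.58·0.42) / (0.15)²
  = (2.124)² · (0.1971 + 0.2436) / 0.0225
  = 4.5114 · 0.4407 / 0.0225
  = 88.36
Design effect: 1.31 × 88.36 = 115.76.
Round up → n = 116 per group.

n = 116 per group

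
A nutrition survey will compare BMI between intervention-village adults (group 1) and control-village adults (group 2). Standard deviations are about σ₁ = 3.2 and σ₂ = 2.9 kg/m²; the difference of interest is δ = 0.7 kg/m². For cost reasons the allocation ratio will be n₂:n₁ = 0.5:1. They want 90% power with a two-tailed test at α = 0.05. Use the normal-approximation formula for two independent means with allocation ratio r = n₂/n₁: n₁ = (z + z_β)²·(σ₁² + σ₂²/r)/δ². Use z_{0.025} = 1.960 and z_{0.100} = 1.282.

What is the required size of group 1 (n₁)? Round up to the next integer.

n₁ = (z_{α/2} + z_β)² · (σ₁² + σ₂²/r) / δ²
   = (1.960 + 1.282)² · (3.2² + 2.9²/0.5) / 0.7²
   = 10.5106 · (10.24 + 16.82) / 0.49
   = 10.5106 · 27.06 / 0.49
   = 580.44
Round up → n₁ = 581; n₂ = r·n₁ = 0.5 × 581 = 291.

n₁ = 581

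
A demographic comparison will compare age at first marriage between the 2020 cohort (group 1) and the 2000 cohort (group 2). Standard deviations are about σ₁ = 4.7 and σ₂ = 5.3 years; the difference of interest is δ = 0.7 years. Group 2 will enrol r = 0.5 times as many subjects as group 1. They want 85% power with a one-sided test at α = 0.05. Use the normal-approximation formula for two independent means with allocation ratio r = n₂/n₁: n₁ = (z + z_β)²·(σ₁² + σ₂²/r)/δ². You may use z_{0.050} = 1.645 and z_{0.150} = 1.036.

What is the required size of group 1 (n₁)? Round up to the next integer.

n₁ = 1149

n₁ = (z_α + z_β)² · (σ₁² + σ₂²/r) / δ²
   = (1.645 + 1.036)² · (4.7² + 5.3²/0.5) / 0.7²
   = 7.1878 · (22.09 + 56.18) / 0.49
   = 7.1878 · 78.27 / 0.49
   = 1148.13
Round up → n₁ = 1149; n₂ = r·n₁ = 0.5 × 1149 = 575.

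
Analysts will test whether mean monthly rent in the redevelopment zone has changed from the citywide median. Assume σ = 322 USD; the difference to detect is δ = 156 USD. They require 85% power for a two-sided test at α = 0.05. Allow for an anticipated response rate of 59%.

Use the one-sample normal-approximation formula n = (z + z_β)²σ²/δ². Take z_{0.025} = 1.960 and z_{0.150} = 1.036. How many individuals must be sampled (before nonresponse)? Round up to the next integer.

n = 65

n = (z_{α/2} + z_β)² · σ² / δ²
  = (1.960 + 1.036)² · 322² / 156²
  = 8.9760 · 103684 / 24336
  = 38.24
Adjust for 59% response: 38.24 / 0.59 = 64.82.
Round up → n = 65.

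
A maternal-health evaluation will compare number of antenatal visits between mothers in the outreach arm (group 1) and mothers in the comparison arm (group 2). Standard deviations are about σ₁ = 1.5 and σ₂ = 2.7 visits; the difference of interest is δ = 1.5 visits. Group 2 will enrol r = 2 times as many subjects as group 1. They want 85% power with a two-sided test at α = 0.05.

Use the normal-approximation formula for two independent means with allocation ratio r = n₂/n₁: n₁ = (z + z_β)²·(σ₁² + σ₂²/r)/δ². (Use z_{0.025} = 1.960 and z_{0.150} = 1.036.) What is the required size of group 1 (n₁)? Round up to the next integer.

n₁ = 24

n₁ = (z_{α/2} + z_β)² · (σ₁² + σ₂²/r) / δ²
   = (1.960 + 1.036)² · (1.5² + 2.7²/2) / 1.5²
   = 8.9760 · (2.25 + 3.645) / 2.25
   = 8.9760 · 5.895 / 2.25
   = 23.52
Round up → n₁ = 24; n₂ = r·n₁ = 2 × 24 = 48.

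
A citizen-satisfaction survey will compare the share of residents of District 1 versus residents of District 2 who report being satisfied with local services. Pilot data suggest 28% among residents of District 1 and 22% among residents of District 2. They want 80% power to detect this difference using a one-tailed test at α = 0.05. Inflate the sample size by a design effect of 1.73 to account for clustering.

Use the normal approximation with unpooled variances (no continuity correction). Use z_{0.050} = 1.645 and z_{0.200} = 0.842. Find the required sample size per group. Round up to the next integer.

n = (z_α + z_β)² · [p₁(1−p₁) + p₂(1−p₂)] / (p₁ − p₂)²
  = (1.645 + 0.842)² · (0.28·0.72 + 0.22·0.78) / (0.06)²
  = (2.487)² · (0.2016 + 0.1716) / 0.0036
  = 6.1852 · 0.3732 / 0.0036
  = 641.20
Design effect: 1.73 × 641.20 = 1109.27.
Round up → n = 1110 per group.

n = 1110 per group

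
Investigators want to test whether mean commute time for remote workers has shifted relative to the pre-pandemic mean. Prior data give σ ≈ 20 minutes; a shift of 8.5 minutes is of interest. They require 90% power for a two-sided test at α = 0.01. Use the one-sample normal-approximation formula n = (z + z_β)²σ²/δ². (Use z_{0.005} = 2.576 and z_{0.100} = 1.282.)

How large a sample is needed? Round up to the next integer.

n = (z_{α/2} + z_β)² · σ² / δ²
  = (2.576 + 1.282)² · 20² / 8.5²
  = 14.8842 · 400 / 72.25
  = 82.40
Round up → n = 83.

n = 83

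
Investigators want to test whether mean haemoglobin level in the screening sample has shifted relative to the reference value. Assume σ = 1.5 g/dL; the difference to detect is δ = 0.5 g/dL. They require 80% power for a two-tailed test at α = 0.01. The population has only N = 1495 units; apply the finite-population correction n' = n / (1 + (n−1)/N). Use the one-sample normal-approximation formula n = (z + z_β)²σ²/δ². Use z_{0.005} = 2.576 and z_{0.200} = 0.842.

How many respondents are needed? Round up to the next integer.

n = (z_{α/2} + z_β)² · σ² / δ²
  = (2.576 + 0.842)² · 1.5² / 0.5²
  = 11.6827 · 2.25 / 0.25
  = 105.14
Finite-population correction (N = 1495): 105.14 / (1 + (105.14 − 1)/1495) = 98.30.
Round up → n = 99.

n = 99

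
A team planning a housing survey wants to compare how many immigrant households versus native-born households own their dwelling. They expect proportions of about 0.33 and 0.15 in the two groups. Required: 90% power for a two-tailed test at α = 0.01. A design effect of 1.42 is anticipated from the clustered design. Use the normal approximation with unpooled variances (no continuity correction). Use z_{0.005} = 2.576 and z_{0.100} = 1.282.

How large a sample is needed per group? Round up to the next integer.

n = (z_{α/2} + z_β)² · [p₁(1−p₁) + p₂(1−p₂)] / (p₁ − p₂)²
  = (2.576 + 1.282)² · (0.33·0.67 + 0.15·0.85) / (0.18)²
  = (3.858)² · (0.2211 + 0.1275) / 0.0324
  = 14.8842 · 0.3486 / 0.0324
  = 160.14
Design effect: 1.42 × 160.14 = 227.40.
Round up → n = 228 per group.

n = 228 per group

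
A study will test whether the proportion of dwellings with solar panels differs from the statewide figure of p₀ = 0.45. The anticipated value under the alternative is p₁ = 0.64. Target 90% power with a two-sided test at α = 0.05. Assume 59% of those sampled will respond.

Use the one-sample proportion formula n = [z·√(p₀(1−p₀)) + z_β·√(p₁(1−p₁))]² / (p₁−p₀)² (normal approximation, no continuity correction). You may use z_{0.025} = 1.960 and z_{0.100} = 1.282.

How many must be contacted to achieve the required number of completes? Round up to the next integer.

n = 119

n = [z_{α/2}·√(p₀q₀) + z_β·√(p₁q₁)]² / (p₁ − p₀)²
  = [1.960·√(0.45·0.55) + 1.282·√(0.64·0.36)]² / (0.19)²
  = [1.960·0.4975 + 1.282·0.4800]² / 0.0361
  = [1.5904]² / 0.0361
  = 70.07
Adjust for 59% response: 70.07 / 0.59 = 118.76.
Round up → n = 119.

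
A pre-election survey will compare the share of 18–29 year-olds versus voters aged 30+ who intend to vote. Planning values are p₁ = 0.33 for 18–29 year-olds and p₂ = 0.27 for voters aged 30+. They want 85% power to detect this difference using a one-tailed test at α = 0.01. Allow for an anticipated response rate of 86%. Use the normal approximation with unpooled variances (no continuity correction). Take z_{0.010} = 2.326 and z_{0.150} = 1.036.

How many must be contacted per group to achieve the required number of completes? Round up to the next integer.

n = (z_α + z_β)² · [p₁(1−p₁) + p₂(1−p₂)] / (p₁ − p₂)²
  = (2.326 + 1.036)² · (0.33·0.67 + 0.27·0.73) / (0.06)²
  = (3.362)² · (0.2211 + 0.1971) / 0.0036
  = 11.3030 · 0.4182 / 0.0036
  = 1313.04
Adjust for 86% response: 1313.04 / 0.86 = 1526.79.
Round up → n = 1527 per group.

n = 1527 per group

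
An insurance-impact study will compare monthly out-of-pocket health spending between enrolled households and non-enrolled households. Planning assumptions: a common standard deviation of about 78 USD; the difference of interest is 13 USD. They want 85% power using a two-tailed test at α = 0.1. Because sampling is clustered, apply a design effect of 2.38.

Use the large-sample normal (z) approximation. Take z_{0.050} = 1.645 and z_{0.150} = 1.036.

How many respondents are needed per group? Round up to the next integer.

n = 1232 per group

n = (z_{α/2} + z_β)² · (σ₁² + σ₂²) / δ²
  = (1.645 + 1.036)² · (2·78² = 12168) / 13²
  = 7.1878 · 12168 / 169
  = 517.52
Design effect: 2.38 × 517.52 = 1231.69.
Round up → n = 1232 per group.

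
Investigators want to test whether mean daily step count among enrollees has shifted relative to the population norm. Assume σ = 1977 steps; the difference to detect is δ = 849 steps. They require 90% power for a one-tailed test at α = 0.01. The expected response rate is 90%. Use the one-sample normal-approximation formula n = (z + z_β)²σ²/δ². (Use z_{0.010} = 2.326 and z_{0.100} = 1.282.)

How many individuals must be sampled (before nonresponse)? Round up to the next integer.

n = 79

n = (z_α + z_β)² · σ² / δ²
  = (2.326 + 1.282)² · 1977² / 849²
  = 13.0177 · 3908529 / 720801
  = 70.59
Adjust for 90% response: 70.59 / 0.90 = 78.43.
Round up → n = 79.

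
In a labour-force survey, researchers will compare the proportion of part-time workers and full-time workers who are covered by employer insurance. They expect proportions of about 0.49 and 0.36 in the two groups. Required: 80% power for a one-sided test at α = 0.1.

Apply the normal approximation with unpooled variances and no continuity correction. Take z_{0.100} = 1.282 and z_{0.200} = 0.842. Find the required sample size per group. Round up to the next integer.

n = (z_α + z_β)² · [p₁(1−p₁) + p₂(1−p₂)] / (p₁ − p₂)²
  = (1.282 + 0.842)² · (0.49·0.51 + 0.36·0.64) / (0.13)²
  = (2.124)² · (0.2499 + 0.2304) / 0.0169
  = 4.5114 · 0.4803 / 0.0169
  = 128.21
Round up → n = 129 per group.

n = 129 per group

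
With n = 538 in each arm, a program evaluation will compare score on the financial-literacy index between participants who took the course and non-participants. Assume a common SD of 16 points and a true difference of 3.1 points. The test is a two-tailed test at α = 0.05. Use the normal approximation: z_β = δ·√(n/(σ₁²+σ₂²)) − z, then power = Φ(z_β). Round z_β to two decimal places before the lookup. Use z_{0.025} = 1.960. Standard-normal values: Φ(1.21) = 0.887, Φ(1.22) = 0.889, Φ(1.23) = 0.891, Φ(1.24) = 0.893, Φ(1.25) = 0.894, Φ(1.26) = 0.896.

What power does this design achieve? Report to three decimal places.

Power ≈ 0.889

z_β = δ·√(n/(σ₁²+σ₂²)) − z_{α/2}
    = 3.1 · √(538/512) − 1.960
    = 3.1 · 1.02508 − 1.960
    = 3.1777 − 1.960 = 1.2177 → 1.22
Power = Φ(1.22) = 0.889.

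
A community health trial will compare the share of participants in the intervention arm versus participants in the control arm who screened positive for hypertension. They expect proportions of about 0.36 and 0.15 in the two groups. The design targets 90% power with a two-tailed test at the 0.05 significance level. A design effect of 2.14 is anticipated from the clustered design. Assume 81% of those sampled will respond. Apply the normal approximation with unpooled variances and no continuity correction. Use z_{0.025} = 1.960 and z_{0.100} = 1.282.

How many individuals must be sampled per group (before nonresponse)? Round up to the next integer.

n = 226 per group

n = (z_{α/2} + z_β)² · [p₁(1−p₁) + p₂(1−p₂)] / (p₁ − p₂)²
  = (1.960 + 1.282)² · (0.36·0.64 + 0.15·0.85) / (0.21)²
  = (3.242)² · (0.2304 + 0.1275) / 0.0441
  = 10.5106 · 0.3579 / 0.0441
  = 85.30
Design effect: 2.14 × 85.30 = 182.54.
Adjust for 81% response: 182.54 / 0.81 = 225.36.
Round up → n = 226 per group.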